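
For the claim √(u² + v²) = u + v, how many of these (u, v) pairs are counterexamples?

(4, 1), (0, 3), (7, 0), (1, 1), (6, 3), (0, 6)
3

Testing each pair:
(4, 1): LHS = √(17) ≈ 4.123, RHS = 5 → counterexample
(0, 3): LHS = 3, RHS = 3 → satisfies claim
(7, 0): LHS = 7, RHS = 7 → satisfies claim
(1, 1): LHS = √(2) ≈ 1.414, RHS = 2 → counterexample
(6, 3): LHS = 3·√(5) ≈ 6.708, RHS = 9 → counterexample
(0, 6): LHS = 6, RHS = 6 → satisfies claim

That makes 3 counterexamples.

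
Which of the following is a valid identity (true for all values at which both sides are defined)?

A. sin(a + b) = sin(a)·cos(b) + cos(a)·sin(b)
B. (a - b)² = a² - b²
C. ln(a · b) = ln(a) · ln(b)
A: holds — e.g. at (1, 3), both sides equal sin(4) ≈ -0.7568.
B: fails at (3, 7) — LHS = 16, RHS = -40.
C: fails at (2, 2) — LHS = ln(4) ≈ 1.386, RHS = ln(2)² ≈ 0.4805.

Answer: A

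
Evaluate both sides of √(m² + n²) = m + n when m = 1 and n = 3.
LHS = √(1² + 3²) = √(10) ≈ 3.162
RHS = 1 + 3 = 4

LHS ≠ RHS (they differ by about 0.8377), so the equation does not hold here.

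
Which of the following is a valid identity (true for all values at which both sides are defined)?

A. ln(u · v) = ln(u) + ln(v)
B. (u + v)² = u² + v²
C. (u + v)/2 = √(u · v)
A

A: holds — e.g. at (5, 5), both sides equal ln(25) ≈ 3.219.
B: fails at (3, 3) — LHS = 36, RHS = 18.
C: fails at (4, 5) — LHS = 9/2, RHS = 2·√(5) ≈ 4.472.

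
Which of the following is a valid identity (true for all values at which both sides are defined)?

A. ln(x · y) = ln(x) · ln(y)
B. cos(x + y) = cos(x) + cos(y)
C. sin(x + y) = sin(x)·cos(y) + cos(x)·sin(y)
A: fails at (1, 5) — LHS = ln(5) ≈ 1.609, RHS = 0.
B: fails at (2, 4) — LHS = cos(6) ≈ 0.9602, RHS = cos(4) + cos(2) ≈ -1.07.
C: holds — e.g. at (1, 5), both sides equal sin(6) ≈ -0.2794.

Answer: C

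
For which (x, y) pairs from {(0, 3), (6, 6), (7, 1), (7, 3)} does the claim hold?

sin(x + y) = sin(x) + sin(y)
Testing each pair:
(0, 3): LHS = sin(3) ≈ 0.1411, RHS = sin(3) ≈ 0.1411 → holds
(6, 6): LHS = sin(12) ≈ -0.5366, RHS = 2·sin(6) ≈ -0.5588 → fails
(7, 1): LHS = sin(8) ≈ 0.9894, RHS = sin(7) + sin(1) ≈ 1.498 → fails
(7, 3): LHS = sin(10) ≈ -0.544, RHS = sin(3) + sin(7) ≈ 0.7981 → fails

1 of 4 pairs satisfies the claim.

Answer: (0, 3)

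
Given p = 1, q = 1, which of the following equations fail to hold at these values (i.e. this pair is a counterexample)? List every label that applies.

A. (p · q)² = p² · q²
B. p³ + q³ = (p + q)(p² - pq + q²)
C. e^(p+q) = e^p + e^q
Evaluating each claim at the given values:
A. LHS = 1, RHS = 1 → holds here (LHS = RHS)
B. LHS = 2, RHS = 2 → holds here (LHS = RHS)
C. LHS = e^2 ≈ 7.389, RHS = 2·e ≈ 5.437 → fails here (LHS ≠ RHS)

Answer: C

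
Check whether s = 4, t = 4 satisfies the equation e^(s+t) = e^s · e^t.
Substituting s = 4, t = 4:

LHS = e^(4+4) = e^8 ≈ 2981
RHS = e^4 · e^4 = e^8 ≈ 2981

LHS = RHS, so the equation holds at this point.

Answer: Holds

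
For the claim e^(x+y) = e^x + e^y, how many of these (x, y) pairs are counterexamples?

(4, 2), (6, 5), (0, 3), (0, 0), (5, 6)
5

Testing each pair:
(4, 2): LHS = e^6 ≈ 403.4, RHS = e^2 + e^4 ≈ 61.99 → counterexample
(6, 5): LHS = e^11 ≈ 59874.1, RHS = e^5 + e^6 ≈ 551.8 → counterexample
(0, 3): LHS = e^3 ≈ 20.09, RHS = 1 + e^3 ≈ 21.09 → counterexample
(0, 0): LHS = 1, RHS = 2 → counterexample
(5, 6): LHS = e^11 ≈ 59874.1, RHS = e^5 + e^6 ≈ 551.8 → counterexample

That makes 5 counterexamples.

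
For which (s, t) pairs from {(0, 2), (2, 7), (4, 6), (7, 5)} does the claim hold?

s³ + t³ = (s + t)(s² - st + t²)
All pairs

Testing each pair:
(0, 2): LHS = 8, RHS = 8 → holds
(2, 7): LHS = 351, RHS = 351 → holds
(4, 6): LHS = 280, RHS = 280 → holds
(7, 5): LHS = 468, RHS = 468 → holds

Every pair satisfies the claim.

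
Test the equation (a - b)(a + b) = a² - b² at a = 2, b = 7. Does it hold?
Holds

Substituting a = 2, b = 7:

LHS = (2 - 7)(2 + 7) = -45
RHS = 2² - 7² = -45

LHS = RHS, so the equation holds at this point.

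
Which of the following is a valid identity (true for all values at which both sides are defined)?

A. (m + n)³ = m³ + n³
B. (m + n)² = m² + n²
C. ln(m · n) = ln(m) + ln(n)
C

A: fails at (2, 5) — LHS = 343, RHS = 133.
B: fails at (4, 5) — LHS = 81, RHS = 41.
C: holds — e.g. at (4, 5), both sides equal ln(20) ≈ 2.996.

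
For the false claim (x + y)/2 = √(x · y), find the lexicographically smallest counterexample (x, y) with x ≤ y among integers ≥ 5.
At (5, 5): both sides equal 5, so it holds there.

Substituting (5, 6) into the claim:
LHS = (5 + 6)/2 = 11/2
RHS = √(5 · 6) = √(30) ≈ 5.477

Since LHS ≠ RHS, this pair disproves the claim, and no lexicographically smaller pair (x ≤ y, integers ≥ 5) does.

For instance (11, 12) is also a counterexample (LHS = 23/2, RHS = 2·√(33) ≈ 11.49), but it's lexicographically larger.

Answer: (x, y) = (5, 6)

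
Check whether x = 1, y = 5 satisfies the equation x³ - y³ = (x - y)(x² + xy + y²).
Substituting x = 1, y = 5:

LHS = 1³ - 5³ = -124
RHS = (1 - 5)(1² + 1·5 + 5²) = -124

LHS = RHS, so the equation holds at this point.

Answer: Holds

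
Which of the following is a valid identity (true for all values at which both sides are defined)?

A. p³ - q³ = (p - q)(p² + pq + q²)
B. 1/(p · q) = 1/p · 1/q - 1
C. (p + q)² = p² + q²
A: holds — e.g. at (2, 2), both sides equal 0.
B: fails at (2, 5) — LHS = 1/10, RHS = -9/10.
C: fails at (3, 7) — LHS = 100, RHS = 58.

Answer: A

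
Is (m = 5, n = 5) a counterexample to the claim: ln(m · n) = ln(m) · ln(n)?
Yes

Substituting m = 5, n = 5:
LHS = ln(5 · 5) = ln(25) ≈ 3.219
RHS = ln(5) · ln(5) = ln(5)² ≈ 2.59

Since LHS ≠ RHS, this pair disproves the claim.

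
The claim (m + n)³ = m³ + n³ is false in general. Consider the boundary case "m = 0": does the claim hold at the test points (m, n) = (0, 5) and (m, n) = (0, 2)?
At (0, 5): LHS = 125, RHS = 125 → equal
At (0, 2): LHS = 8, RHS = 8 → equal

So the claim does hold at both of these boundary points, even though it is not an identity.

Answer: Yes, holds at both test points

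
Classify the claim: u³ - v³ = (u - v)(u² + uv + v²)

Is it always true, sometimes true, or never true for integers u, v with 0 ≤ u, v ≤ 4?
Always true

The identity holds for every pair in the range. For instance at (u, v) = (1, 4): both sides equal -63.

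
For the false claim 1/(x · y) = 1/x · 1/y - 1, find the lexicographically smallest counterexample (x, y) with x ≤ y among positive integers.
(x, y) = (1, 1)

Substituting (1, 1) into the claim:
LHS = 1/(1 · 1) = 1
RHS = 1/1 · 1/1 - 1 = 0

Since LHS ≠ RHS, this pair disproves the claim, and no lexicographically smaller pair (x ≤ y, positive integers) does.

For instance (2, 5) is also a counterexample (LHS = 1/10, RHS = -9/10), but it's lexicographically larger.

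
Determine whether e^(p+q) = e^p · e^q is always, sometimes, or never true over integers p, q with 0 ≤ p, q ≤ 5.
The identity holds for every pair in the range. For instance at (p, q) = (0, 3): both sides equal e^3 ≈ 20.09.

Answer: Always true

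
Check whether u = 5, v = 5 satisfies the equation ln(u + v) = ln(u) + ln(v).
Substituting u = 5, v = 5:

LHS = ln(5 + 5) = ln(10) ≈ 2.303
RHS = ln(5) + ln(5) = 2·ln(5) ≈ 3.219

LHS ≠ RHS, so the equation does not hold at this point.

Answer: Fails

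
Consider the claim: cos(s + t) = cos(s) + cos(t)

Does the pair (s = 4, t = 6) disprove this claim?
Yes

Substituting s = 4, t = 6:
LHS = cos(4 + 6) = cos(10) ≈ -0.8391
RHS = cos(4) + cos(6) ≈ 0.3065

Since LHS ≠ RHS, this pair disproves the claim.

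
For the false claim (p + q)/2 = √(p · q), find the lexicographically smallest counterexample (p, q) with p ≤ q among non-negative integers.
(p, q) = (0, 1)

At (0, 0): both sides equal 0, so it holds there.

Substituting (0, 1) into the claim:
LHS = (0 + 1)/2 = 1/2
RHS = √(0 · 1) = 0

Since LHS ≠ RHS, this pair disproves the claim, and no lexicographically smaller pair (p ≤ q, non-negative integers) does.

For instance (0, 2) is also a counterexample (LHS = 1, RHS = 0), but it's lexicographically larger.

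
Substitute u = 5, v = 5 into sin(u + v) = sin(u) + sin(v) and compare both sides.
LHS = sin(5 + 5) = sin(10) ≈ -0.544
RHS = sin(5) + sin(5) = 2·sin(5) ≈ -1.918

LHS ≠ RHS (they differ by about 1.374), so the equation does not hold here.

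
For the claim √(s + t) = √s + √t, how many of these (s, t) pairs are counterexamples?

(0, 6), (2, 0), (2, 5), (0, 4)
1

Testing each pair:
(0, 6): LHS = √(6) ≈ 2.449, RHS = √(6) ≈ 2.449 → satisfies claim
(2, 0): LHS = √(2) ≈ 1.414, RHS = √(2) ≈ 1.414 → satisfies claim
(2, 5): LHS = √(7) ≈ 2.646, RHS = √(2) + √(5) ≈ 3.65 → counterexample
(0, 4): LHS = 2, RHS = 2 → satisfies claim

That makes 1 counterexample.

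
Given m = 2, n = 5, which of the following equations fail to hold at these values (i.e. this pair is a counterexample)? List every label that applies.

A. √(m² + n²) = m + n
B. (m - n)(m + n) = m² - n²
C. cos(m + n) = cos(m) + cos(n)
A, C

Evaluating each claim at the given values:
A. LHS = √(29) ≈ 5.385, RHS = 7 → fails here (LHS ≠ RHS)
B. LHS = -21, RHS = -21 → holds here (LHS = RHS)
C. LHS = cos(7) ≈ 0.7539, RHS = cos(2) + cos(5) ≈ -0.1325 → fails here (LHS ≠ RHS)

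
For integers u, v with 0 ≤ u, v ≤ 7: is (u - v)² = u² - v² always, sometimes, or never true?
It holds at (u, v) = (4, 4) (both sides equal 0), but fails at (u, v) = (5, 2) (LHS = 9, RHS = 21).

Answer: Sometimes true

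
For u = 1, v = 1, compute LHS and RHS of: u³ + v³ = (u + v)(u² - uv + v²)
LHS = 1³ + 1³ = 2
RHS = (1 + 1)(1² - 1·1 + 1²) = 2

LHS = RHS: the two sides agree.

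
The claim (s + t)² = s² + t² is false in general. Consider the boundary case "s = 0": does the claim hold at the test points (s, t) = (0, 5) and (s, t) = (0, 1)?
At (0, 5): LHS = 25, RHS = 25 → equal
At (0, 1): LHS = 1, RHS = 1 → equal

So the claim does hold at both of these boundary points, even though it is not an identity.

Answer: Yes, holds at both test points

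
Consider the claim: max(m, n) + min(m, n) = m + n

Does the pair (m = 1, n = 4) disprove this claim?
Substituting m = 1, n = 4:
LHS = max(1, 4) + min(1, 4) = 5
RHS = 1 + 4 = 5

The sides agree, so this pair does not disprove the claim.

Answer: No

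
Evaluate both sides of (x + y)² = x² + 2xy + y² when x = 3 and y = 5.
LHS = (3 + 5)² = 64
RHS = 3² + 2·3·5 + 5² = 64

LHS = RHS: the two sides agree.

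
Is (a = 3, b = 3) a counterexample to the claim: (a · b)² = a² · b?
Substituting a = 3, b = 3:
LHS = (3 · 3)² = 81
RHS = 3² · 3 = 27

Since LHS ≠ RHS, this pair disproves the claim.

Answer: Yes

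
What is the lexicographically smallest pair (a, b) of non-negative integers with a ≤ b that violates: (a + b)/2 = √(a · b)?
(a, b) = (0, 1)

At (0, 0): both sides equal 0, so it holds there.

Substituting (0, 1) into the claim:
LHS = (0 + 1)/2 = 1/2
RHS = √(0 · 1) = 0

Since LHS ≠ RHS, this pair disproves the claim, and no lexicographically smaller pair (a ≤ b, non-negative integers) does.

For instance (6, 7) is also a counterexample (LHS = 13/2, RHS = √(42) ≈ 6.481), but it's lexicographically larger.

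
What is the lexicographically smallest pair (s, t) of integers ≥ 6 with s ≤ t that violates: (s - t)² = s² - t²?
At (6, 6): both sides equal 0, so it holds there.

Substituting (6, 7) into the claim:
LHS = (6 - 7)² = 1
RHS = 6² - 7² = -13

Since LHS ≠ RHS, this pair disproves the claim, and no lexicographically smaller pair (s ≤ t, integers ≥ 6) does.

For instance (8, 11) is also a counterexample (LHS = 9, RHS = -57), but it's lexicographically larger.

Answer: (s, t) = (6, 7)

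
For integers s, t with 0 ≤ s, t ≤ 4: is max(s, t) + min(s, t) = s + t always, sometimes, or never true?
Always true

The identity holds for every pair in the range. For instance at (s, t) = (2, 2): both sides equal 4.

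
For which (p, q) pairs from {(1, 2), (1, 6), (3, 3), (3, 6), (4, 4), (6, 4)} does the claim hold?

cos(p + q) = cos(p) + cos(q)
Testing each pair:
(1, 2): LHS = cos(3) ≈ -0.99, RHS = cos(2) + cos(1) ≈ 0.1242 → fails
(1, 6): LHS = cos(7) ≈ 0.7539, RHS = cos(1) + cos(6) ≈ 1.5 → fails
(3, 3): LHS = cos(6) ≈ 0.9602, RHS = 2·cos(3) ≈ -1.98 → fails
(3, 6): LHS = cos(9) ≈ -0.9111, RHS = cos(3) + cos(6) ≈ -0.02982 → fails
(4, 4): LHS = cos(8) ≈ -0.1455, RHS = 2·cos(4) ≈ -1.307 → fails
(6, 4): LHS = cos(10) ≈ -0.8391, RHS = cos(4) + cos(6) ≈ 0.3065 → fails

No pair satisfies the claim.

Answer: None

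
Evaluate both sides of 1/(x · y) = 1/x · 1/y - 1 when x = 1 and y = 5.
LHS = 1/(1 · 5) = 1/5
RHS = 1/1 · 1/5 - 1 = -4/5

LHS ≠ RHS, so the equation does not hold here.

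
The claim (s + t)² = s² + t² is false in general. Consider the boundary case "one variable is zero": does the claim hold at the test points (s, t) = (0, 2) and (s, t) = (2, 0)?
Yes, holds at both test points

At (0, 2): LHS = 4, RHS = 4 → equal
At (2, 0): LHS = 4, RHS = 4 → equal

So the claim does hold at both of these boundary points, even though it is not an identity.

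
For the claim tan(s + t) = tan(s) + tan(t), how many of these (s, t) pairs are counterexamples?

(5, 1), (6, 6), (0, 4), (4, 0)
Testing each pair:
(5, 1): LHS = tan(6) ≈ -0.291, RHS = tan(5) + tan(1) ≈ -1.823 → counterexample
(6, 6): LHS = tan(12) ≈ -0.6359, RHS = 2·tan(6) ≈ -0.582 → counterexample
(0, 4): LHS = tan(4) ≈ 1.158, RHS = tan(4) ≈ 1.158 → satisfies claim
(4, 0): LHS = tan(4) ≈ 1.158, RHS = tan(4) ≈ 1.158 → satisfies claim

That makes 2 counterexamples.

Answer: 2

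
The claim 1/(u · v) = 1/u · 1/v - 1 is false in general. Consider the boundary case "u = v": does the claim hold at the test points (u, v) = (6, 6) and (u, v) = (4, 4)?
No, fails at both test points

At (6, 6): LHS = 1/36 ≠ RHS = -35/36
At (4, 4): LHS = 1/16 ≠ RHS = -15/16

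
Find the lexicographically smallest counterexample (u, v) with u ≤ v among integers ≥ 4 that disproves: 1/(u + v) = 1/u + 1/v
(u, v) = (4, 4)

Substituting (4, 4) into the claim:
LHS = 1/(4 + 4) = 1/8
RHS = 1/4 + 1/4 = 1/2

Since LHS ≠ RHS, this pair disproves the claim, and no lexicographically smaller pair (u ≤ v, integers ≥ 4) does.

For instance (7, 11) is also a counterexample (LHS = 1/18, RHS = 18/77), but it's lexicographically larger.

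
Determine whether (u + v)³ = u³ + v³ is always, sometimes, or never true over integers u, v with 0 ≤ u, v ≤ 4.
Sometimes true

It holds at (u, v) = (0, 1) (both sides equal 1), but fails at (u, v) = (4, 2) (LHS = 216, RHS = 72).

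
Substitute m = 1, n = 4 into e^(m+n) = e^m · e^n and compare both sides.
LHS = e^(1+4) = e^5 ≈ 148.4
RHS = e^1 · e^4 = e^5 ≈ 148.4

LHS = RHS: the two sides agree.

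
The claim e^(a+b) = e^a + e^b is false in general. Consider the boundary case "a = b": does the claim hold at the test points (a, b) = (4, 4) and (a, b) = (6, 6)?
At (4, 4): LHS = e^8 ≈ 2981 ≠ RHS = 2·e^4 ≈ 109.2
At (6, 6): LHS = e^12 ≈ 162754.8 ≠ RHS = 2·e^6 ≈ 806.9

Answer: No, fails at both test points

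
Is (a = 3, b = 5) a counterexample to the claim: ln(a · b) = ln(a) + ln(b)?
Substituting a = 3, b = 5:
LHS = ln(3 · 5) = ln(15) ≈ 2.708
RHS = ln(3) + ln(5) ≈ 2.708

The sides agree, so this pair does not disprove the claim.

Answer: No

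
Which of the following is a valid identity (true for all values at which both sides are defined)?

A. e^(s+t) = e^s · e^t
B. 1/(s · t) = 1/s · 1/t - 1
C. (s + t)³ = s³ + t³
A: holds — e.g. at (2, 2), both sides equal e^4 ≈ 54.6.
B: fails at (2, 5) — LHS = 1/10, RHS = -9/10.
C: fails at (3, 4) — LHS = 343, RHS = 91.

Answer: A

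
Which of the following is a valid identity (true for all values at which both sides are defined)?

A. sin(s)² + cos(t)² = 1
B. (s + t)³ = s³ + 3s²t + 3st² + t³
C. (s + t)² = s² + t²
B

A: fails at (1, 5) — LHS = cos(5)² + sin(1)² ≈ 0.7885, RHS = 1.
B: holds — e.g. at (2, 2), both sides equal 64.
C: fails at (2, 2) — LHS = 16, RHS = 8.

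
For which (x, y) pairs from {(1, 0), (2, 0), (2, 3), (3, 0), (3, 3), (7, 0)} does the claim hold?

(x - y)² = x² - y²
Testing each pair:
(1, 0): LHS = 1, RHS = 1 → holds
(2, 0): LHS = 4, RHS = 4 → holds
(2, 3): LHS = 1, RHS = -5 → fails
(3, 0): LHS = 9, RHS = 9 → holds
(3, 3): LHS = 0, RHS = 0 → holds
(7, 0): LHS = 49, RHS = 49 → holds

5 of 6 pairs satisfy the claim.

Answer: (1, 0), (2, 0), (3, 0), (3, 3), (7, 0)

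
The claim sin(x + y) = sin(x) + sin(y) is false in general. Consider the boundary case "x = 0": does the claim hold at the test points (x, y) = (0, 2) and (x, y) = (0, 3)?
Yes, holds at both test points

At (0, 2): LHS = sin(2) ≈ 0.9093, RHS = sin(2) ≈ 0.9093 → equal
At (0, 3): LHS = sin(3) ≈ 0.1411, RHS = sin(3) ≈ 0.1411 → equal

So the claim does hold at both of these boundary points, even though it is not an identity.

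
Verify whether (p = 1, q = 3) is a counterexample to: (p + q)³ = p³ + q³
Substituting p = 1, q = 3:
LHS = (1 + 3)³ = 64
RHS = 1³ + 3³ = 28

Since LHS ≠ RHS, this pair disproves the claim.

Answer: Yes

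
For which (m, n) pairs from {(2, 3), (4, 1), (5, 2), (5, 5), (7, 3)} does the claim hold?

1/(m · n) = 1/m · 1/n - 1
None

Testing each pair:
(2, 3): LHS = 1/6, RHS = -5/6 → fails
(4, 1): LHS = 1/4, RHS = -3/4 → fails
(5, 2): LHS = 1/10, RHS = -9/10 → fails
(5, 5): LHS = 1/25, RHS = -24/25 → fails
(7, 3): LHS = 1/21, RHS = -20/21 → fails

No pair satisfies the claim.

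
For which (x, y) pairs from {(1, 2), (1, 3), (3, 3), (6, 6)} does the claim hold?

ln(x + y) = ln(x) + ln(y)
None

Testing each pair:
(1, 2): LHS = ln(3) ≈ 1.099, RHS = ln(2) ≈ 0.6931 → fails
(1, 3): LHS = ln(4) ≈ 1.386, RHS = ln(3) ≈ 1.099 → fails
(3, 3): LHS = ln(6) ≈ 1.792, RHS = 2·ln(3) ≈ 2.197 → fails
(6, 6): LHS = ln(12) ≈ 2.485, RHS = 2·ln(6) ≈ 3.584 → fails

No pair satisfies the claim.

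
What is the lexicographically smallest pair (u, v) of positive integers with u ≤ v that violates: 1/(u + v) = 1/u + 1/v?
Substituting (1, 1) into the claim:
LHS = 1/(1 + 1) = 1/2
RHS = 1/1 + 1/1 = 2

Since LHS ≠ RHS, this pair disproves the claim, and no lexicographically smaller pair (u ≤ v, positive integers) does.

For instance (5, 8) is also a counterexample (LHS = 1/13, RHS = 13/40), but it's lexicographically larger.

Answer: (u, v) = (1, 1)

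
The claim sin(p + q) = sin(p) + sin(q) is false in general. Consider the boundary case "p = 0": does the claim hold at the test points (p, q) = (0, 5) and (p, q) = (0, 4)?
Yes, holds at both test points

At (0, 5): LHS = sin(5) ≈ -0.9589, RHS = sin(5) ≈ -0.9589 → equal
At (0, 4): LHS = sin(4) ≈ -0.7568, RHS = sin(4) ≈ -0.7568 → equal

So the claim does hold at both of these boundary points, even though it is not an identity.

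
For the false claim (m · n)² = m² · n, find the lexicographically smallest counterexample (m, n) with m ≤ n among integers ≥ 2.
Substituting (2, 2) into the claim:
LHS = (2 · 2)² = 16
RHS = 2² · 2 = 8

Since LHS ≠ RHS, this pair disproves the claim, and no lexicographically smaller pair (m ≤ n, integers ≥ 2) does.

For instance (2, 6) is also a counterexample (LHS = 144, RHS = 24), but it's lexicographically larger.

Answer: (m, n) = (2, 2)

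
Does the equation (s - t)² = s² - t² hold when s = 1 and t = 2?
Fails

Substituting s = 1, t = 2:

LHS = (1 - 2)² = 1
RHS = 1² - 2² = -3

LHS ≠ RHS, so the equation does not hold at this point.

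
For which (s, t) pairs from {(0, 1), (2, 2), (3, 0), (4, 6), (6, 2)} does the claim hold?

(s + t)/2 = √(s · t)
(2, 2)

Testing each pair:
(0, 1): LHS = 1/2, RHS = 0 → fails
(2, 2): LHS = 2, RHS = 2 → holds
(3, 0): LHS = 3/2, RHS = 0 → fails
(4, 6): LHS = 5, RHS = 2·√(6) ≈ 4.899 → fails
(6, 2): LHS = 4, RHS = 2·√(3) ≈ 3.464 → fails

1 of 5 pairs satisfies the claim.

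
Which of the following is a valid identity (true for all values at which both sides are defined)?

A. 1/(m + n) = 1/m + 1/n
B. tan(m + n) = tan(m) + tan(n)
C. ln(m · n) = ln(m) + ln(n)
C

A: fails at (5, 8) — LHS = 1/13, RHS = 13/40.
B: fails at (2, 5) — LHS = tan(7) ≈ 0.8714, RHS = tan(5) + tan(2) ≈ -5.566.
C: holds — e.g. at (2, 4), both sides equal ln(8) ≈ 2.079.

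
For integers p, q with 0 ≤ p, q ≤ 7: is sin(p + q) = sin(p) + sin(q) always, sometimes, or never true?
It holds at (p, q) = (3, 0) (both sides equal sin(3) ≈ 0.1411), but fails at (p, q) = (2, 7) (LHS = sin(9) ≈ 0.4121, RHS = sin(7) + sin(2) ≈ 1.566).

Answer: Sometimes true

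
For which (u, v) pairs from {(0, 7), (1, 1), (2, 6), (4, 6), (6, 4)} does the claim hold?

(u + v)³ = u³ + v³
(0, 7)

Testing each pair:
(0, 7): LHS = 343, RHS = 343 → holds
(1, 1): LHS = 8, RHS = 2 → fails
(2, 6): LHS = 512, RHS = 224 → fails
(4, 6): LHS = 1000, RHS = 280 → fails
(6, 4): LHS = 1000, RHS = 280 → fails

1 of 5 pairs satisfies the claim.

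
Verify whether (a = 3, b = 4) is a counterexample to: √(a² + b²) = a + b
Substituting a = 3, b = 4:
LHS = √(3² + 4²) = 5
RHS = 3 + 4 = 7

Since LHS ≠ RHS, this pair disproves the claim.

Answer: Yes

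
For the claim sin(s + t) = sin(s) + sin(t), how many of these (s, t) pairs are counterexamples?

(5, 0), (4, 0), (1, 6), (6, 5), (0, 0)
2

Testing each pair:
(5, 0): LHS = sin(5) ≈ -0.9589, RHS = sin(5) ≈ -0.9589 → satisfies claim
(4, 0): LHS = sin(4) ≈ -0.7568, RHS = sin(4) ≈ -0.7568 → satisfies claim
(1, 6): LHS = sin(7) ≈ 0.657, RHS = sin(6) + sin(1) ≈ 0.5621 → counterexample
(6, 5): LHS = sin(11) ≈ -1, RHS = sin(5) + sin(6) ≈ -1.238 → counterexample
(0, 0): LHS = 0, RHS = 0 → satisfies claim

That makes 2 counterexamples.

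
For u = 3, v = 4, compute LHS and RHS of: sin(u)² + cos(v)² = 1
LHS = sin(3)² + cos(4)² ≈ 0.4472
RHS = 1

LHS ≠ RHS (they differ by about 0.5528), so the equation does not hold here.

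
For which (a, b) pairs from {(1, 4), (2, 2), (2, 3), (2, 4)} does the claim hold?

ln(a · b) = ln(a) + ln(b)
All pairs

Testing each pair:
(1, 4): LHS = ln(4) ≈ 1.386, RHS = ln(4) ≈ 1.386 → holds
(2, 2): LHS = ln(4) ≈ 1.386, RHS = 2·ln(2) ≈ 1.386 → holds
(2, 3): LHS = ln(6) ≈ 1.792, RHS = ln(2) + ln(3) ≈ 1.792 → holds
(2, 4): LHS = ln(8) ≈ 2.079, RHS = ln(2) + ln(4) ≈ 2.079 → holds

Every pair satisfies the claim.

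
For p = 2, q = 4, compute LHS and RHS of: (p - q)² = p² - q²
LHS = (2 - 4)² = 4
RHS = 2² - 4² = -12

LHS ≠ RHS, so the equation does not hold here.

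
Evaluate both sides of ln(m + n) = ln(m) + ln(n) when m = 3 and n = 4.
LHS = ln(3 + 4) = ln(7) ≈ 1.946
RHS = ln(3) + ln(4) ≈ 2.485

LHS ≠ RHS (they differ by about 0.539), so the equation does not hold here.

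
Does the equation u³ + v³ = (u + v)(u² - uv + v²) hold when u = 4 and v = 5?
Substituting u = 4, v = 5:

LHS = 4³ + 5³ = 189
RHS = (4 + 5)(4² - 4·5 + 5²) = 189

LHS = RHS, so the equation holds at this point.

Answer: Holds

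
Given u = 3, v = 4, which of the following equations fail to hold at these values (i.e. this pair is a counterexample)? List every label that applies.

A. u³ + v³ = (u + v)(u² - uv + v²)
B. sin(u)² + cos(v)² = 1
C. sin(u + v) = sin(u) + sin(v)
B, C

Evaluating each claim at the given values:
A. LHS = 91, RHS = 91 → holds here (LHS = RHS)
B. LHS = sin(3)² + cos(4)² ≈ 0.4472, RHS = 1 → fails here (LHS ≠ RHS)
C. LHS = sin(7) ≈ 0.657, RHS = sin(4) + sin(3) ≈ -0.6157 → fails here (LHS ≠ RHS)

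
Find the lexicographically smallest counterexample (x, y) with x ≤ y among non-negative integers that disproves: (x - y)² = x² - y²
(x, y) = (0, 1)

At (0, 0): both sides equal 0, so it holds there.

Substituting (0, 1) into the claim:
LHS = (0 - 1)² = 1
RHS = 0² - 1² = -1

Since LHS ≠ RHS, this pair disproves the claim, and no lexicographically smaller pair (x ≤ y, non-negative integers) does.

For instance (3, 5) is also a counterexample (LHS = 4, RHS = -16), but it's lexicographically larger.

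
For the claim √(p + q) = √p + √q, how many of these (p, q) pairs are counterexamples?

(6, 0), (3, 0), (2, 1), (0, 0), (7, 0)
Testing each pair:
(6, 0): LHS = √(6) ≈ 2.449, RHS = √(6) ≈ 2.449 → satisfies claim
(3, 0): LHS = √(3) ≈ 1.732, RHS = √(3) ≈ 1.732 → satisfies claim
(2, 1): LHS = √(3) ≈ 1.732, RHS = 1 + √(2) ≈ 2.414 → counterexample
(0, 0): LHS = 0, RHS = 0 → satisfies claim
(7, 0): LHS = √(7) ≈ 2.646, RHS = √(7) ≈ 2.646 → satisfies claim

That makes 1 counterexample.

Answer: 1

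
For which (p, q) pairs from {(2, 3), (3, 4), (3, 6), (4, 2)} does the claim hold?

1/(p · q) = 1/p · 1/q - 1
Testing each pair:
(2, 3): LHS = 1/6, RHS = -5/6 → fails
(3, 4): LHS = 1/12, RHS = -11/12 → fails
(3, 6): LHS = 1/18, RHS = -17/18 → fails
(4, 2): LHS = 1/8, RHS = -7/8 → fails

No pair satisfies the claim.

Answer: None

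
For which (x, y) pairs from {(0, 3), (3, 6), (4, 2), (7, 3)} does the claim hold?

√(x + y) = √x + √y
Testing each pair:
(0, 3): LHS = √(3) ≈ 1.732, RHS = √(3) ≈ 1.732 → holds
(3, 6): LHS = 3, RHS = √(3) + √(6) ≈ 4.182 → fails
(4, 2): LHS = √(6) ≈ 2.449, RHS = √(2) + 2 ≈ 3.414 → fails
(7, 3): LHS = √(10) ≈ 3.162, RHS = √(3) + √(7) ≈ 4.378 → fails

1 of 4 pairs satisfies the claim.

Answer: (0, 3)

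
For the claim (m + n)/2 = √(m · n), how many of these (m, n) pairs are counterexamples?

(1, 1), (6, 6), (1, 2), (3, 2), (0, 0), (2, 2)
Testing each pair:
(1, 1): LHS = 1, RHS = 1 → satisfies claim
(6, 6): LHS = 6, RHS = 6 → satisfies claim
(1, 2): LHS = 3/2, RHS = √(2) ≈ 1.414 → counterexample
(3, 2): LHS = 5/2, RHS = √(6) ≈ 2.449 → counterexample
(0, 0): LHS = 0, RHS = 0 → satisfies claim
(2, 2): LHS = 2, RHS = 2 → satisfies claim

That makes 2 counterexamples.

Answer: 2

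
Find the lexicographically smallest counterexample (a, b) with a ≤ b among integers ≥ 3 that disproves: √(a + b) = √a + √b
(a, b) = (3, 3)

Substituting (3, 3) into the claim:
LHS = √(3 + 3) = √(6) ≈ 2.449
RHS = √3 + √3 = 2·√(3) ≈ 3.464

Since LHS ≠ RHS, this pair disproves the claim, and no lexicographically smaller pair (a ≤ b, integers ≥ 3) does.

For instance (9, 10) is also a counterexample (LHS = √(19) ≈ 4.359, RHS = 3 + √(10) ≈ 6.162), but it's lexicographically larger.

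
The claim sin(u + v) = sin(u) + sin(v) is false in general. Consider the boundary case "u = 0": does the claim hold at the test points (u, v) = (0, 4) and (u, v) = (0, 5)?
Yes, holds at both test points

At (0, 4): LHS = sin(4) ≈ -0.7568, RHS = sin(4) ≈ -0.7568 → equal
At (0, 5): LHS = sin(5) ≈ -0.9589, RHS = sin(5) ≈ -0.9589 → equal

So the claim does hold at both of these boundary points, even though it is not an identity.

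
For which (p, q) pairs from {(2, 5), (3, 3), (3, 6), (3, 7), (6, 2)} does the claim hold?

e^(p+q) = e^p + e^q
None

Testing each pair:
(2, 5): LHS = e^7 ≈ 1097, RHS = e^2 + e^5 ≈ 155.8 → fails
(3, 3): LHS = e^6 ≈ 403.4, RHS = 2·e^3 ≈ 40.17 → fails
(3, 6): LHS = e^9 ≈ 8103, RHS = e^3 + e^6 ≈ 423.5 → fails
(3, 7): LHS = e^10 ≈ 22026.5, RHS = e^3 + e^7 ≈ 1117 → fails
(6, 2): LHS = e^8 ≈ 2981, RHS = e^2 + e^6 ≈ 410.8 → fails

No pair satisfies the claim.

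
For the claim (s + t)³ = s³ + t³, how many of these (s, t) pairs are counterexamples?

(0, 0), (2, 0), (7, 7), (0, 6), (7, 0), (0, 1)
1

Testing each pair:
(0, 0): LHS = 0, RHS = 0 → satisfies claim
(2, 0): LHS = 8, RHS = 8 → satisfies claim
(7, 7): LHS = 2744, RHS = 686 → counterexample
(0, 6): LHS = 216, RHS = 216 → satisfies claim
(7, 0): LHS = 343, RHS = 343 → satisfies claim
(0, 1): LHS = 1, RHS = 1 → satisfies claim

That makes 1 counterexample.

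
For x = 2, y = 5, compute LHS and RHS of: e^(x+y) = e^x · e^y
LHS = e^(2+5) = e^7 ≈ 1097
RHS = e^2 · e^5 = e^7 ≈ 1097

LHS = RHS: the two sides agree.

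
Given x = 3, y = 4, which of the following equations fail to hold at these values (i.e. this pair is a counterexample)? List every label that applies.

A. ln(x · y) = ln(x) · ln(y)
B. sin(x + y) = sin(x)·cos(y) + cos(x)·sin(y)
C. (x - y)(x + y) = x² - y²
Evaluating each claim at the given values:
A. LHS = ln(12) ≈ 2.485, RHS = ln(3)·ln(4) ≈ 1.523 → fails here (LHS ≠ RHS)
B. LHS = sin(7) ≈ 0.657, RHS = sin(3)·cos(4) + sin(4)·cos(3) ≈ 0.657 → holds here (LHS = RHS)
C. LHS = -7, RHS = -7 → holds here (LHS = RHS)

Answer: A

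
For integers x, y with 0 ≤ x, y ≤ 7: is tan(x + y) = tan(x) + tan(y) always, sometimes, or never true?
Sometimes true

It holds at (x, y) = (1, 0) (both sides equal tan(1) ≈ 1.557), but fails at (x, y) = (6, 6) (LHS = tan(12) ≈ -0.6359, RHS = 2·tan(6) ≈ -0.582).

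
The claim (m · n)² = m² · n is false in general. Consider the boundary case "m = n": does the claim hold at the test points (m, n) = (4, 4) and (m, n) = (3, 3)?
No, fails at both test points

At (4, 4): LHS = 256 ≠ RHS = 64
At (3, 3): LHS = 81 ≠ RHS = 27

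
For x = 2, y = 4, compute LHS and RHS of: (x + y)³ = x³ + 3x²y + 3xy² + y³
LHS = (2 + 4)³ = 216
RHS = 2³ + 3·2²·4 + 3·2·4² + 4³ = 216

LHS = RHS: the two sides agree.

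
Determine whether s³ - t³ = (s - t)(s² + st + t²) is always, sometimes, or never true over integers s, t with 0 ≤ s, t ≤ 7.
Always true

The identity holds for every pair in the range. For instance at (s, t) = (5, 2): both sides equal 117.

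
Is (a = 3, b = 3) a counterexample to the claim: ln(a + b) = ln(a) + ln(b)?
Substituting a = 3, b = 3:
LHS = ln(3 + 3) = ln(6) ≈ 1.792
RHS = ln(3) + ln(3) = 2·ln(3) ≈ 2.197

Since LHS ≠ RHS, this pair disproves the claim.

Answer: Yes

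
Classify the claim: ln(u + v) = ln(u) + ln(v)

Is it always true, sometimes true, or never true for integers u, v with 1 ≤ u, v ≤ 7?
It holds at (u, v) = (2, 2) (both sides equal ln(4) ≈ 1.386), but fails at (u, v) = (7, 3) (LHS = ln(10) ≈ 2.303, RHS = ln(3) + ln(7) ≈ 3.045).

Answer: Sometimes true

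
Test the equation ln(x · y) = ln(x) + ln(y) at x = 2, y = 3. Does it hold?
Substituting x = 2, y = 3:

LHS = ln(2 · 3) = ln(6) ≈ 1.792
RHS = ln(2) + ln(3) ≈ 1.792

LHS = RHS, so the equation holds at this point.

Answer: Holds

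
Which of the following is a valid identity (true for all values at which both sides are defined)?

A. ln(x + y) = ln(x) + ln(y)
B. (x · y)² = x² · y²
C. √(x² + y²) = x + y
B

A: fails at (4, 5) — LHS = ln(9) ≈ 2.197, RHS = ln(4) + ln(5) ≈ 2.996.
B: holds — e.g. at (1, 5), both sides equal 25.
C: fails at (1, 5) — LHS = √(26) ≈ 5.099, RHS = 6.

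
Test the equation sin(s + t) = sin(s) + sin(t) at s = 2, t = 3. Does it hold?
Substituting s = 2, t = 3:

LHS = sin(2 + 3) = sin(5) ≈ -0.9589
RHS = sin(2) + sin(3) ≈ 1.05

LHS ≠ RHS, so the equation does not hold at this point.

Answer: Fails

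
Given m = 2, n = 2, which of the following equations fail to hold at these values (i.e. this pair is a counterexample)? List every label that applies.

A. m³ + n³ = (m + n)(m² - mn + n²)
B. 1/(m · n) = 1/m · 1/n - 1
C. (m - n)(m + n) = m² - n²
Evaluating each claim at the given values:
A. LHS = 16, RHS = 16 → holds here (LHS = RHS)
B. LHS = 1/4, RHS = -3/4 → fails here (LHS ≠ RHS)
C. LHS = 0, RHS = 0 → holds here (LHS = RHS)

Answer: B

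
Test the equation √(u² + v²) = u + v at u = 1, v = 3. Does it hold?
Fails

Substituting u = 1, v = 3:

LHS = √(1² + 3²) = √(10) ≈ 3.162
RHS = 1 + 3 = 4

LHS ≠ RHS, so the equation does not hold at this point.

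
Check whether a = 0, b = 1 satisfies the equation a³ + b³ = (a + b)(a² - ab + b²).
Holds

Substituting a = 0, b = 1:

LHS = 0³ + 1³ = 1
RHS = (0 + 1)(0² - 0·1 + 1²) = 1

LHS = RHS, so the equation holds at this point.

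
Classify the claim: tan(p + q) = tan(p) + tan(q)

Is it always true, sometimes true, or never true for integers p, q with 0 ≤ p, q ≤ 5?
Sometimes true

It holds at (p, q) = (0, 1) (both sides equal tan(1) ≈ 1.557), but fails at (p, q) = (2, 5) (LHS = tan(7) ≈ 0.8714, RHS = tan(5) + tan(2) ≈ -5.566).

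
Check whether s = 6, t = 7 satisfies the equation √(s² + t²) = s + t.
Substituting s = 6, t = 7:

LHS = √(6² + 7²) = √(85) ≈ 9.22
RHS = 6 + 7 = 13

LHS ≠ RHS, so the equation does not hold at this point.

Answer: Fails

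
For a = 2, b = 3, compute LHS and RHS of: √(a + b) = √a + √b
LHS = √(2 + 3) = √(5) ≈ 2.236
RHS = √2 + √3 = √(2) + √(3) ≈ 3.146

LHS ≠ RHS (they differ by about 0.9102), so the equation does not hold here.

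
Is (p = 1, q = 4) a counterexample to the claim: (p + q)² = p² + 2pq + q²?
Substituting p = 1, q = 4:
LHS = (1 + 4)² = 25
RHS = 1² + 2·1·4 + 4² = 25

The sides agree, so this pair does not disprove the claim.

Answer: No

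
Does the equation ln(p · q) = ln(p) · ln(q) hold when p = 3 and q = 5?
Substituting p = 3, q = 5:

LHS = ln(3 · 5) = ln(15) ≈ 2.708
RHS = ln(3) · ln(5) ≈ 1.768

LHS ≠ RHS, so the equation does not hold at this point.

Answer: Fails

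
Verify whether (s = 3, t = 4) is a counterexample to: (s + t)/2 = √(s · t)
Substituting s = 3, t = 4:
LHS = (3 + 4)/2 = 7/2
RHS = √(3 · 4) = 2·√(3) ≈ 3.464

Since LHS ≠ RHS, this pair disproves the claim.

Answer: Yes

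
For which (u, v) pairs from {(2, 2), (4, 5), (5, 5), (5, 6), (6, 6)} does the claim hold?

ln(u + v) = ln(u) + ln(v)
Testing each pair:
(2, 2): LHS = ln(4) ≈ 1.386, RHS = 2·ln(2) ≈ 1.386 → holds
(4, 5): LHS = ln(9) ≈ 2.197, RHS = ln(4) + ln(5) ≈ 2.996 → fails
(5, 5): LHS = ln(10) ≈ 2.303, RHS = 2·ln(5) ≈ 3.219 → fails
(5, 6): LHS = ln(11) ≈ 2.398, RHS = ln(5) + ln(6) ≈ 3.401 → fails
(6, 6): LHS = ln(12) ≈ 2.485, RHS = 2·ln(6) ≈ 3.584 → fails

1 of 5 pairs satisfies the claim.

Answer: (2, 2)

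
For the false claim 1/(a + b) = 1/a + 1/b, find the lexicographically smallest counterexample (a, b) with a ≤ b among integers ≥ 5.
(a, b) = (5, 5)

Substituting (5, 5) into the claim:
LHS = 1/(5 + 5) = 1/10
RHS = 1/5 + 1/5 = 2/5

Since LHS ≠ RHS, this pair disproves the claim, and no lexicographically smaller pair (a ≤ b, integers ≥ 5) does.

For instance (7, 8) is also a counterexample (LHS = 1/15, RHS = 15/56), but it's lexicographically larger.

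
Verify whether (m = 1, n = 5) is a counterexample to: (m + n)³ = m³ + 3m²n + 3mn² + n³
No

Substituting m = 1, n = 5:
LHS = (1 + 5)³ = 216
RHS = 1³ + 3·1²·5 + 3·1·5² + 5³ = 216

The sides agree, so this pair does not disprove the claim.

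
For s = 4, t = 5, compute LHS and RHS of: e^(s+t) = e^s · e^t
LHS = e^(4+5) = e^9 ≈ 8103
RHS = e^4 · e^5 = e^9 ≈ 8103

LHS = RHS: the two sides agree.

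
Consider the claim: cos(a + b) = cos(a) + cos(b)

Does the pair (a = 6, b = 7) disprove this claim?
Substituting a = 6, b = 7:
LHS = cos(6 + 7) = cos(13) ≈ 0.9074
RHS = cos(6) + cos(7) ≈ 1.714

Since LHS ≠ RHS, this pair disproves the claim.

Answer: Yes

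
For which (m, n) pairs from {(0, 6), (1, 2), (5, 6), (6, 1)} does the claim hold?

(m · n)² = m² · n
(0, 6), (6, 1)

Testing each pair:
(0, 6): LHS = 0, RHS = 0 → holds
(1, 2): LHS = 4, RHS = 2 → fails
(5, 6): LHS = 900, RHS = 150 → fails
(6, 1): LHS = 36, RHS = 36 → holds

2 of 4 pairs satisfy the claim.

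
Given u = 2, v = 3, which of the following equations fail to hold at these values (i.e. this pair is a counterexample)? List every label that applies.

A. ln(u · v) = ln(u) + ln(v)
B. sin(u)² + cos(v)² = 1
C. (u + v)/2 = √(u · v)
Evaluating each claim at the given values:
A. LHS = ln(6) ≈ 1.792, RHS = ln(2) + ln(3) ≈ 1.792 → holds here (LHS = RHS)
B. LHS = sin(2)² + cos(3)² ≈ 1.807, RHS = 1 → fails here (LHS ≠ RHS)
C. LHS = 5/2, RHS = √(6) ≈ 2.449 → fails here (LHS ≠ RHS)

Answer: B, C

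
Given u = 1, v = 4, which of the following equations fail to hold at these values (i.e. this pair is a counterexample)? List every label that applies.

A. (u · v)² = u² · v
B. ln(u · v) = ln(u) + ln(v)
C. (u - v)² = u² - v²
A, C

Evaluating each claim at the given values:
A. LHS = 16, RHS = 4 → fails here (LHS ≠ RHS)
B. LHS = ln(4) ≈ 1.386, RHS = ln(4) ≈ 1.386 → holds here (LHS = RHS)
C. LHS = 9, RHS = -15 → fails here (LHS ≠ RHS)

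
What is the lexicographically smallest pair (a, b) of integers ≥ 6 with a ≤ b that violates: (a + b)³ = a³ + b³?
Substituting (6, 6) into the claim:
LHS = (6 + 6)³ = 1728
RHS = 6³ + 6³ = 432

Since LHS ≠ RHS, this pair disproves the claim, and no lexicographically smaller pair (a ≤ b, integers ≥ 6) does.

For instance (6, 11) is also a counterexample (LHS = 4913, RHS = 1547), but it's lexicographically larger.

Answer: (a, b) = (6, 6)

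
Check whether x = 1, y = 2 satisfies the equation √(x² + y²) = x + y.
Fails

Substituting x = 1, y = 2:

LHS = √(1² + 2²) = √(5) ≈ 2.236
RHS = 1 + 2 = 3

LHS ≠ RHS, so the equation does not hold at this point.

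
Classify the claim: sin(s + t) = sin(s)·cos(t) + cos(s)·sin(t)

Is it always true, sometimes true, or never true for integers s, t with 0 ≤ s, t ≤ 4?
The identity holds for every pair in the range. For instance at (s, t) = (1, 4): both sides equal sin(5) ≈ -0.9589.

Answer: Always true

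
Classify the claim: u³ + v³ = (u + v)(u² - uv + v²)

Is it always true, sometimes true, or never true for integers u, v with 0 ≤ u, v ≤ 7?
The identity holds for every pair in the range. For instance at (u, v) = (0, 6): both sides equal 216.

Answer: Always true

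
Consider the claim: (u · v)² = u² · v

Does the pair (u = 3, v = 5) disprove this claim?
Substituting u = 3, v = 5:
LHS = (3 · 5)² = 225
RHS = 3² · 5 = 45

Since LHS ≠ RHS, this pair disproves the claim.

Answer: Yes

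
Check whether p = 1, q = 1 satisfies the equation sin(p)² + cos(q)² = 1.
Substituting p = 1, q = 1:

LHS = sin(1)² + cos(1)² = 1
RHS = 1

LHS = RHS, so the equation holds at this point.

Answer: Holds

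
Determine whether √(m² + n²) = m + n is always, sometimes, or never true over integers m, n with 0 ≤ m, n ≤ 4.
It holds at (m, n) = (0, 4) (both sides equal 4), but fails at (m, n) = (1, 2) (LHS = √(5) ≈ 2.236, RHS = 3).

Answer: Sometimes true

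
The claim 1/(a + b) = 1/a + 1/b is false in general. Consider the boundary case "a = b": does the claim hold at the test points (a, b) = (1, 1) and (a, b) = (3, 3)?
At (1, 1): LHS = 1/2 ≠ RHS = 2
At (3, 3): LHS = 1/6 ≠ RHS = 2/3

Answer: No, fails at both test points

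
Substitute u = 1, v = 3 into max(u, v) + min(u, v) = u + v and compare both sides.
LHS = max(1, 3) + min(1, 3) = 4
RHS = 1 + 3 = 4

LHS = RHS: the two sides agree.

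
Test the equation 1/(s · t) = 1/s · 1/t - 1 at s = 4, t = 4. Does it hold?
Fails

Substituting s = 4, t = 4:

LHS = 1/(4 · 4) = 1/16
RHS = 1/4 · 1/4 - 1 = -15/16

LHS ≠ RHS, so the equation does not hold at this point.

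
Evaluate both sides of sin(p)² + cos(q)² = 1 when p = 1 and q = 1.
LHS = sin(1)² + cos(1)² = 1
RHS = 1

LHS = RHS: the two sides agree.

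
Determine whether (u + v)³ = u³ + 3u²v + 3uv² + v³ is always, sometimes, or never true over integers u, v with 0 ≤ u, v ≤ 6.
Always true

The identity holds for every pair in the range. For instance at (u, v) = (3, 5): both sides equal 512.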